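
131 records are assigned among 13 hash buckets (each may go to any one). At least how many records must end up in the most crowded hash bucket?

11

The 13 hash buckets are the holes and the 131 records are the pigeons.
If every hash bucket held at most 10 records, the total would be at most 13 × 10 = 130, which is less than 131.
So some hash bucket holds at least ⌈131/13⌉ = 11 records.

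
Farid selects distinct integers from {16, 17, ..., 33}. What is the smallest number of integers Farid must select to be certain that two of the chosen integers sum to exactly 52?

Group the elements by complementary pair {x, 52−x}: {19,33}, {20,32}, {21,31}, …, giving 7 two-element pairs, the single value 26 (it cannot pair with itself since the integers are distinct), and 3 integers whose partner 52−x falls outside [16,33].
By the pigeonhole principle, treating each of those 11 groups as a pigeonhole, one can pick one integer per group — 11 integers — with no two summing to 52.
The 12th integer lands in an occupied pair, forcing a sum of 52.

12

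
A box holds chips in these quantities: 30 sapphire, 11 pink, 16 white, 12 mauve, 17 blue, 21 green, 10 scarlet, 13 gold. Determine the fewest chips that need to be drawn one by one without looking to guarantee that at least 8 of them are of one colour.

57

By the pigeonhole principle, put each drawn chip into a box by colour. The largest draw with every box below 8 takes min(count, 7) from each colour.
Σ min(cᵢ, 7) = 7 + 7 + 7 + 7 + 7 + 7 + 7 + 7 = 56.
Draw number 56 + 1 = 57 must push one box to 8.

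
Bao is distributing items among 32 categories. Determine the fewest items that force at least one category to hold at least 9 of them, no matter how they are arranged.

257

With 256 items one could put exactly 8 in each of the 32 categories, and no category would reach 9.
By pigeonhole, one more item must land in a category that already has 8, giving it 9.
So 32 × 8 + 1 = 257 items are required.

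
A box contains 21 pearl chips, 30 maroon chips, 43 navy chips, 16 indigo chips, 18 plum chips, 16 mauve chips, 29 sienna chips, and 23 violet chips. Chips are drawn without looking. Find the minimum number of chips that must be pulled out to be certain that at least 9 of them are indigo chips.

In the worst case for collecting indigo chips, every non-indigo chip comes out first.
There are 21 + 30 + 43 + 18 + 16 + 29 + 23 = 180 non-indigo chips altogether.
After those, each further chip must be indigo, so 180 + 9 = 189 draws guarantee 9 indigo chips.

189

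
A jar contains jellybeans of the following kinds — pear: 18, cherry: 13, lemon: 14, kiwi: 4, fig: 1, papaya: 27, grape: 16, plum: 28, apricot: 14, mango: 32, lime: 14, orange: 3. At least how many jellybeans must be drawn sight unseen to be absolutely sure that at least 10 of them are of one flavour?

The 12 flavours are the holes; the jellybeans drawn are the pigeons.
To avoid 10 of any one flavour, the worst case takes at most 9 of each flavour, or every jellybean of a flavour that has fewer than 9.
That gives 9 + 9 + 9 + 4 + 1 + 9 + 9 + 9 + 9 + 9 + 9 + 3 = 89 jellybeans with no flavour reaching 10.
The next jellybean forces some flavour to 10, so 89 + 1 = 90.

90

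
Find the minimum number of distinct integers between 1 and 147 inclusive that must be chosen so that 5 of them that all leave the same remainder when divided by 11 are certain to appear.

45

The 11 residue classes mod 11 are the pigeonholes.
With 44 integers one could put 4 in each residue class and have no class reach 5.
The 45th integer pushes some class to 5, so 11·4 + 1 = 45.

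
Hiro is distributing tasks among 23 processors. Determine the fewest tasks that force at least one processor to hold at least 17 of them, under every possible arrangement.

369

With 368 tasks one could put exactly 16 in each of the 23 processors, and no processor would reach 17.
By the pigeonhole principle, one more task must land in a processor that already has 16, giving it 17.
So 23 × 16 + 1 = 369 tasks are required.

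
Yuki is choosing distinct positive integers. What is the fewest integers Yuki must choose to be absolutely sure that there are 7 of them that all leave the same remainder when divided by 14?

By pigeonhole, the 14 residue classes mod 14 are the pigeonholes.
With 84 integers one could put 6 in each residue class and have no class reach 7.
The 85th integer pushes some class to 7, so 14·6 + 1 = 85.

85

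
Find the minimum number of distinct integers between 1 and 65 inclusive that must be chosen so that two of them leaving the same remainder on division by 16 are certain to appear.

Pigeonhole: the 16 residue classes mod 16 are the pigeonholes.
With 16 integers one could put 1 in each residue class and have no class reach 2.
The 17th integer pushes some class to 2, so 16·1 + 1 = 17.

17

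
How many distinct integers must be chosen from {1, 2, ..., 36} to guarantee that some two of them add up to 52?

A set avoiding the sum 52 can contain at most one of each pair {x, 52−x}, plus the 16 elements whose complement lies outside the range or equal to its own complement.
The integers 1, …, 26 (26 of them) are such a set: any two sum to at least 1+2 = 3 and at most 25+26 = 51 < 52.
Any 27th integer completes one of the 10 pairs, so 27 choices force a sum of 52.

27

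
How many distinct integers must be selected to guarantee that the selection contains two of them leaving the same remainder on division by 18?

By the pigeonhole principle, the 18 residue classes mod 18 are the pigeonholes.
With 18 integers one could put 1 in each residue class and have no class reach 2.
The 19th integer pushes some class to 2, so 18·1 + 1 = 19.

19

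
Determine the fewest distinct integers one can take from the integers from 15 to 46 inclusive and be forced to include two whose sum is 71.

22

Group the elements by complementary pair {x, 71−x}: {25,46}, {26,45}, {27,44}, …, giving 11 two-element pairs and 10 integers whose partner 71−x falls outside [15,46].
Treating each of those 21 groups as a pigeonhole, one can pick one integer per group — 21 integers — with no two summing to 71.
The 22nd integer lands in an occupied pair, forcing a sum of 71.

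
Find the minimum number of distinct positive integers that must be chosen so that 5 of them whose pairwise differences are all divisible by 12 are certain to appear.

49

Integers whose pairwise differences are multiples of 12 are exactly those sharing a remainder mod 12. The 12 residue classes mod 12 are the pigeonholes.
With 48 integers one could put 4 in each residue class and have no class reach 5.
The 49th integer pushes some class to 5, so 12·4 + 1 = 49.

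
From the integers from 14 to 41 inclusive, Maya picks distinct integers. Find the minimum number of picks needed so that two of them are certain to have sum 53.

A set avoiding the sum 53 can contain at most one of each pair {x, 53−x}, plus the 2 elements whose complement lies outside the range.
The integers 27, …, 41 (15 of them) are such a set: any two sum to at least 27+28 = 55 > 53.
Any 16th integer completes one of the 13 pairs, so 16 choices force a sum of 53.

16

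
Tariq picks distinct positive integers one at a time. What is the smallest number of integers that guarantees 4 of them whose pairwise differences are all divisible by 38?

115

Integers whose pairwise differences are multiples of 38 are exactly those sharing a remainder mod 38. The 38 residue classes mod 38 are the pigeonholes.
With 114 integers one could put 3 in each residue class and have no class reach 4.
The 115th integer pushes some class to 4, so 38·3 + 1 = 115.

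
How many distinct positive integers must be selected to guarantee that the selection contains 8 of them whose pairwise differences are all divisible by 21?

Integers whose pairwise differences are multiples of 21 are exactly those sharing a remainder mod 21. By the pigeonhole principle, the 21 residue classes mod 21 are the pigeonholes.
With 147 integers one could put 7 in each residue class and have no class reach 8.
The 148th integer pushes some class to 8, so 21·7 + 1 = 148.

148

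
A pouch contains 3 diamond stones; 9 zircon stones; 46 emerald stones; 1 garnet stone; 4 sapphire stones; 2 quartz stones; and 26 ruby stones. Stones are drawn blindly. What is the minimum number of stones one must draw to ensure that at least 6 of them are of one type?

26

The 7 types are the holes; the stones drawn are the pigeons.
To avoid 6 of any one type, the worst case takes at most 5 of each type, or every stone of a type that has fewer than 5.
That gives 3 + 5 + 5 + 1 + 4 + 2 + 5 = 25 stones with no type reaching 6.
The next stone forces some type to 6, so 25 + 1 = 26.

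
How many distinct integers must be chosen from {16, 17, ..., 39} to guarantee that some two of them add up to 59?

A set avoiding the sum 59 can contain at most one of each pair {x, 59−x}, plus the 4 elements whose complement lies outside the range.
The integers 16, …, 29 (14 of them) are such a set: any two sum to at least 16+17 = 33 and at most 28+29 = 57 < 59.
Any 15th integer completes one of the 10 pairs, so 15 choices force a sum of 59.

15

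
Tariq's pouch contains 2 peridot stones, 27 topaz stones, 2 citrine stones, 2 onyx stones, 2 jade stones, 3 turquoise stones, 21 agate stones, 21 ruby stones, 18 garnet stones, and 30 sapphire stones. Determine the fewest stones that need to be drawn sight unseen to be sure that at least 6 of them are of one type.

37

An adversary could hand out at most 5 stones per type (5 types run out sooner): 2 + 5 + 2 + 2 + 2 + 3 + 5 + 5 + 5 + 5 = 36 stones and still no type has 6.
By the pigeonhole principle, one more stone lands in a type already at 5, so 37 draws are enough and 36 are not.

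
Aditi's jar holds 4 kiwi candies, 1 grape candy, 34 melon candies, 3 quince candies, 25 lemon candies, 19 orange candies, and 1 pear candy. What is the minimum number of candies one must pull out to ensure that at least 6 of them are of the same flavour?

Pigeonhole: the 7 flavours are the holes; the candies drawn are the pigeons.
To avoid 6 of any one flavour, the worst case takes at most 5 of each flavour, or every candy of a flavour that has fewer than 5.
That gives 4 + 1 + 5 + 3 + 5 + 5 + 1 = 24 candies with no flavour reaching 6.
The next candy forces some flavour to 6, so 24 + 1 = 25.

25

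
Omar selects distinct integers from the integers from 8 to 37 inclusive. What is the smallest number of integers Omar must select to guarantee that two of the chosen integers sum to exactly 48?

18

Group the elements by complementary pair {x, 48−x}: {11,37}, {12,36}, {13,35}, …, giving 13 two-element pairs, the single value 24 (it cannot pair with itself since the integers are distinct), and 3 integers whose partner 48−x falls outside [8,37].
By pigeonhole, treating each of those 17 groups as a pigeonhole, one can pick one integer per group — 17 integers — with no two summing to 48.
The 18th integer lands in an occupied pair, forcing a sum of 48.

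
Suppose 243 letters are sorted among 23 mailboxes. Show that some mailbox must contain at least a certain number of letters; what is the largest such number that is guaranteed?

The 23 mailboxes are the holes and the 243 letters are the pigeons.
If every mailbox held at most 10 letters, the total would be at most 23 × 10 = 230, which is less than 243.
So some mailbox holds at least ⌈243/23⌉ = 11 letters.

11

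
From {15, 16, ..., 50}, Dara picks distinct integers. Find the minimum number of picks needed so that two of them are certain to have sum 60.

22

Group the elements by complementary pair {x, 60−x}: {15,45}, {16,44}, {17,43}, …, giving 15 two-element pairs; the single value 30 (it cannot pair with itself since the integers are distinct); and 5 integers whose partner 60−x falls outside [15,50].
Treating each of those 21 groups as a pigeonhole, one can pick one integer per group — 21 integers — with no two summing to 60.
The 22nd integer lands in an occupied pair, forcing a sum of 60.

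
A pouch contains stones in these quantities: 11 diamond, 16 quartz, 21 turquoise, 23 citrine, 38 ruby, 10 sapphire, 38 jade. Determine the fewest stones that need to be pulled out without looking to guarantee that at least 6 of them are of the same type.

36

An adversary could hand out at most 5 stones per type: 5 + 5 + 5 + 5 + 5 + 5 + 5 = 35 stones and still no type has 6.
By the pigeonhole principle, one more stone lands in a type already at 5, so 36 draws are enough and 35 are not.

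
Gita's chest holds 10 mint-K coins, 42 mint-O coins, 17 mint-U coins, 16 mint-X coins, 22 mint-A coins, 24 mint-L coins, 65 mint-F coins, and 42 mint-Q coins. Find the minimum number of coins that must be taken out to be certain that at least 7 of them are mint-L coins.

221

In the worst case for collecting mint-L coins, every non-mint-L coin comes out first.
There are 10 + 42 + 17 + 16 + 22 + 65 + 42 = 214 non-mint-L coins altogether.
After those, each further coin must be mint-L, so 214 + 7 = 221 draws guarantee 7 mint-L coins.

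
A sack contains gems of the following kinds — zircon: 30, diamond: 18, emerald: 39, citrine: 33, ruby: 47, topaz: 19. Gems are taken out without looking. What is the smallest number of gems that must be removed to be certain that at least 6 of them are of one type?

31

Pigeonhole: put each drawn gem into a box by type. The largest draw with every box below 6 takes min(count, 5) from each type.
Σ min(cᵢ, 5) = 5 + 5 + 5 + 5 + 5 + 5 = 30.
Draw number 30 + 1 = 31 must push one box to 6.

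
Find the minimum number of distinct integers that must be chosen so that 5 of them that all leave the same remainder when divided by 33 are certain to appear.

The 33 residue classes mod 33 are the pigeonholes.
With 132 integers one could put 4 in each residue class and have no class reach 5.
The 133rd integer pushes some class to 5, so 33·4 + 1 = 133.

133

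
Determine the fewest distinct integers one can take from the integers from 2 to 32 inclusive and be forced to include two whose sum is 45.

22

A set avoiding the sum 45 can contain at most one of each pair {x, 45−x}, plus the 11 elements whose complement lies outside the range.
The integers 2, …, 22 (21 of them) are such a set: any two sum to at least 2+3 = 5 and at most 21+22 = 43 < 45.
By pigeonhole, any 22nd integer completes one of the 10 pairs, so 22 choices force a sum of 45.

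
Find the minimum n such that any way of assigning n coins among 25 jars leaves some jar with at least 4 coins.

76

With 75 coins one could put exactly 3 in each of the 25 jars, and no jar would reach 4.
One more coin must land in a jar that already has 3, giving it 4.
So 25 × 3 + 1 = 76 coins are required.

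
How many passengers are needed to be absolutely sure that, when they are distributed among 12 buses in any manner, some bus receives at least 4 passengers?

37

With 36 passengers one could put exactly 3 in each of the 12 buses, and no bus would reach 4.
By pigeonhole, one more passenger must land in a bus that already has 3, giving it 4.
So 12 × 3 + 1 = 37 passengers are required.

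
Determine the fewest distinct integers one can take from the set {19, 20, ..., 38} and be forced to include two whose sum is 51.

14

A set avoiding the sum 51 can contain at most one of each pair {x, 51−x}, plus the 6 elements whose complement lies outside the range.
The integers 26, …, 38 (13 of them) are such a set: any two sum to at least 26+27 = 53 > 51.
Any 14th integer completes one of the 7 pairs, so 14 choices force a sum of 51.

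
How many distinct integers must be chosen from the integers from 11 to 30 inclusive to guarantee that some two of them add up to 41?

11

Two chosen integers sum to 41 exactly when both halves of some pair {x, 41−x} with 11 ≤ x ≤ 41−x ≤ 30 are chosen — 10 such pairs.
Every element belongs to one of those pairs, so the worst case picks one from each: 10 integers.
The 11th integer has to be the second member of some pair, so 10 + 1 = 11.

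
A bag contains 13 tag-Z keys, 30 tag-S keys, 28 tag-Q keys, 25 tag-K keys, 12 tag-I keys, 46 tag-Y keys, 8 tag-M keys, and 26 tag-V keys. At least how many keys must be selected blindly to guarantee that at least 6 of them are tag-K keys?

In the worst case for collecting tag-K keys, every non-tag-K key comes out first.
There are 13 + 30 + 28 + 12 + 46 + 8 + 26 = 163 non-tag-K keys altogether.
After those, each further key must be tag-K, so 163 + 6 = 169 draws guarantee 6 tag-K keys.

169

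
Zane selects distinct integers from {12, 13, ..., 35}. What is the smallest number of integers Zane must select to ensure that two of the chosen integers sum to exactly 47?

13

Group the elements by complementary pair {x, 47−x}: {12,35}, {13,34}, {14,33}, …, giving 12 two-element pairs.
Treating each of those 12 groups as a pigeonhole, one can pick one integer per group — 12 integers — with no two summing to 47.
The 13th integer lands in an occupied pair, forcing a sum of 47.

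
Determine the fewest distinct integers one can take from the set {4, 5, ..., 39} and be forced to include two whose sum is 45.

Two chosen integers sum to 45 exactly when both halves of some pair {x, 45−x} with 6 ≤ x ≤ 45−x ≤ 39 are chosen — 17 such pairs.
The remaining 2 elements (those with no distinct partner in range) can never complete a 45-sum, so the worst case takes all of them and one from each pair: 2 + 17 = 19.
The 20th integer has to be the second member of some pair, so 19 + 1 = 20.

20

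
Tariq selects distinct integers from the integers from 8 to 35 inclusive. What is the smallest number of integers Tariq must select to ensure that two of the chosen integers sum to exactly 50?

A set avoiding the sum 50 can contain at most one of each pair {x, 50−x}, plus the 8 elements whose complement lies outside the range or equal to its own complement.
The integers 8, …, 25 (18 of them) are such a set: any two sum to at least 8+9 = 17 and at most 24+25 = 49 < 50.
Any 19th integer completes one of the 10 pairs, so 19 choices force a sum of 50.

19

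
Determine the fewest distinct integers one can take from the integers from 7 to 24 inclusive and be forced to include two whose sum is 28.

12

Group the elements by complementary pair {x, 28−x}: {7,21}, {8,20}, {9,19}, …, giving 7 two-element pairs, the single value 14 (it cannot pair with itself since the integers are distinct), and 3 integers whose partner 28−x falls outside [7,24].
Treating each of those 11 groups as a pigeonhole, one can pick one integer per group — 11 integers — with no two summing to 28.
The 12th integer lands in an occupied pair, forcing a sum of 28.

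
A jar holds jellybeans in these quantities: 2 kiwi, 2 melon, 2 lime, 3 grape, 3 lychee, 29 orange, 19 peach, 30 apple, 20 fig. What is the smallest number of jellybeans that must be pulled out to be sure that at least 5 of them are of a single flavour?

29

Put each drawn jellybean into a box by flavour. The largest draw with every box below 5 takes min(count, 4) from each flavour; flavours with fewer than 4 contribute all they have.
Σ min(cᵢ, 4) = 2 + 2 + 2 + 3 + 3 + 4 + 4 + 4 + 4 = 28.
Draw number 28 + 1 = 29 must push one box to 5.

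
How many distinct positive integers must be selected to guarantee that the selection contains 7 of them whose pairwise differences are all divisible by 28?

169

Integers whose pairwise differences are multiples of 28 are exactly those sharing a remainder mod 28. By the pigeonhole principle, the 28 residue classes mod 28 are the pigeonholes.
With 168 integers one could put 6 in each residue class and have no class reach 7.
The 169th integer pushes some class to 7, so 28·6 + 1 = 169.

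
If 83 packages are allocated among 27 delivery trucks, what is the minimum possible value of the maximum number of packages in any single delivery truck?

4

By pigeonhole, the 27 delivery trucks are the holes and the 83 packages are the pigeons.
If every delivery truck held at most 3 packages, the total would be at most 27 × 3 = 81, which is less than 83.
So some delivery truck holds at least ⌈83/27⌉ = 4 packages.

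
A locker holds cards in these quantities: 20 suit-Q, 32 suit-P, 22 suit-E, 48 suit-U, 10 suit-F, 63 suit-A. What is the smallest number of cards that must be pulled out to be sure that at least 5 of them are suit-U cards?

In the worst case for collecting suit-U cards, every non-suit-U card comes out first.
There are 20 + 32 + 22 + 10 + 63 = 147 non-suit-U cards altogether.
After those, each further card must be suit-U, so 147 + 5 = 152 draws guarantee 5 suit-U cards.

152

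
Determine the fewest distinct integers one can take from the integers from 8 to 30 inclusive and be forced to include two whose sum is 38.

A set avoiding the sum 38 can contain at most one of each pair {x, 38−x}, plus the 1 element equal to its own complement.
The integers 19, …, 30 (12 of them) are such a set: any two sum to at least 19+20 = 39 > 38.
Any 13th integer completes one of the 11 pairs, so 13 choices force a sum of 38.

13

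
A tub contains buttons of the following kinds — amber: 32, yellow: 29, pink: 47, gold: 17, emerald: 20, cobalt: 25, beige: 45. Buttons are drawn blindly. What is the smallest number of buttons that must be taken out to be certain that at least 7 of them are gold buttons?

205

In the worst case for collecting gold buttons, every non-gold button comes out first.
There are 32 + 29 + 47 + 20 + 25 + 45 = 198 non-gold buttons altogether.
After those, each further button must be gold, so 198 + 7 = 205 draws guarantee 7 gold buttons.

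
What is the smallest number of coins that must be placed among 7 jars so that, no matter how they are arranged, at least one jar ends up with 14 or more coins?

With 91 coins one could put exactly 13 in each of the 7 jars, and no jar would reach 14.
One more coin must land in a jar that already has 13, giving it 14.
So 7 × 13 + 1 = 92 coins are required.

92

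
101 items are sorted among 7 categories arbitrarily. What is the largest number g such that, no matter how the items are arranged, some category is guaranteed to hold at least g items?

15

The 7 categories are the holes and the 101 items are the pigeons.
If every category held at most 14 items, the total would be at most 7 × 14 = 98, which is less than 101.
So some category holds at least ⌈101/7⌉ = 15 items.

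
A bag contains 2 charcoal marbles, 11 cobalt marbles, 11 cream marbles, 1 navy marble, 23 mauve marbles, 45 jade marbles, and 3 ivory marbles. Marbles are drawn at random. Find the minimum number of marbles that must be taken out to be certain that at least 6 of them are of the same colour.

An adversary could hand out at most 5 marbles per colour (charcoal, navy, ivory run out sooner): 2 + 5 + 5 + 1 + 5 + 5 + 3 = 26 marbles and still no colour has 6.
By the pigeonhole principle, one more marble lands in a colour already at 5, so 27 draws are enough and 26 are not.

27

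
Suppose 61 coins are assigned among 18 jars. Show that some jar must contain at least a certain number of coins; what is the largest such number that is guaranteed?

4

The 18 jars are the holes and the 61 coins are the pigeons.
If every jar held at most 3 coins, the total would be at most 18 × 3 = 54, which is less than 61.
So some jar holds at least ⌈61/18⌉ = 4 coins.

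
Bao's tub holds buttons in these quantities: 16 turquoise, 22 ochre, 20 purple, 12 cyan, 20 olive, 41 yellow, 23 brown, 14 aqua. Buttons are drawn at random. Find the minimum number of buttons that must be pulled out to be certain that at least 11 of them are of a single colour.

An adversary could hand out at most 10 buttons per colour: 10 + 10 + 10 + 10 + 10 + 10 + 10 + 10 = 80 buttons and still no colour has 11.
One more button lands in a colour already at 10, so 81 draws are enough and 80 are not.

81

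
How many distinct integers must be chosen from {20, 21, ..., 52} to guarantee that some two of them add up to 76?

20

Two chosen integers sum to 76 exactly when both halves of some pair {x, 76−x} with 24 ≤ x ≤ 76−x ≤ 52 are chosen — 14 such pairs.
The remaining 5 elements (those with no distinct partner in range) can never complete a 76-sum, so the worst case takes all of them and one from each pair: 5 + 14 = 19.
The 20th integer has to be the second member of some pair, so 19 + 1 = 20.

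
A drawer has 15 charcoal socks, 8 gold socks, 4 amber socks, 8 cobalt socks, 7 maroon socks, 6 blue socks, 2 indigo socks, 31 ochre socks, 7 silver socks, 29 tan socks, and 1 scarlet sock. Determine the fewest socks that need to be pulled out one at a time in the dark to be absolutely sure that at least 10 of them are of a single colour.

The 11 colours are the holes; the socks drawn are the pigeons.
To avoid 10 of any one colour, the worst case takes at most 9 of each colour, or every sock of a colour that has fewer than 9.
That gives 9 + 8 + 4 + 8 + 7 + 6 + 2 + 9 + 7 + 9 + 1 = 70 socks with no colour reaching 10.
The next sock forces some colour to 10, so 70 + 1 = 71.

71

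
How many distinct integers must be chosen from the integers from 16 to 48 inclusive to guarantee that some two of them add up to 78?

25

A set avoiding the sum 78 can contain at most one of each pair {x, 78−x}, plus the 15 elements whose complement lies outside the range or equal to its own complement.
The integers 16, …, 39 (24 of them) are such a set: any two sum to at least 16+17 = 33 and at most 38+39 = 77 < 78.
Pigeonhole: any 25th integer completes one of the 9 pairs, so 25 choices force a sum of 78.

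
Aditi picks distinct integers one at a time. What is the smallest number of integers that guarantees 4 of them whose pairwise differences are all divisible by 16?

49

Integers whose pairwise differences are multiples of 16 are exactly those sharing a remainder mod 16. Pigeonhole: the 16 residue classes mod 16 are the pigeonholes.
With 48 integers one could put 3 in each residue class and have no class reach 4.
The 49th integer pushes some class to 4, so 16·3 + 1 = 49.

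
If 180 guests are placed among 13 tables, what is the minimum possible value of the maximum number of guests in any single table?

By pigeonhole, the 13 tables are the holes and the 180 guests are the pigeons.
If every table held at most 13 guests, the total would be at most 13 × 13 = 169, which is less than 180.
So some table holds at least ⌈180/13⌉ = 14 guests.

14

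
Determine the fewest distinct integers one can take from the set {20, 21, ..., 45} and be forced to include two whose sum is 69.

A set avoiding the sum 69 can contain at most one of each pair {x, 69−x}, plus the 4 elements whose complement lies outside the range.
The integers 20, …, 34 (15 of them) are such a set: any two sum to at least 20+21 = 41 and at most 33+34 = 67 < 69.
Any 16th integer completes one of the 11 pairs, so 16 choices force a sum of 69.

16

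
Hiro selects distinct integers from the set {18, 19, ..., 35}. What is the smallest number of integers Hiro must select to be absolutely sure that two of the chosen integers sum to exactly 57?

Two chosen integers sum to 57 exactly when both halves of some pair {x, 57−x} with 22 ≤ x ≤ 57−x ≤ 35 are chosen — 7 such pairs.
The remaining 4 elements (those with no distinct partner in range) can never complete a 57-sum, so the worst case takes all of them and one from each pair: 4 + 7 = 11.
The 12th integer has to be the second member of some pair, so 11 + 1 = 12.

12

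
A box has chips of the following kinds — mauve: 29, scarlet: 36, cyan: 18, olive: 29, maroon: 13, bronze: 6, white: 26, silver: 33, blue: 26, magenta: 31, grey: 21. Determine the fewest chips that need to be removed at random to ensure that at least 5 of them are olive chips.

In the worst case for collecting olive chips, every non-olive chip comes out first.
There are 29 + 36 + 18 + 13 + 6 + 26 + 33 + 26 + 31 + 21 = 239 non-olive chips altogether.
After those, each further chip must be olive, so 239 + 5 = 244 draws guarantee 5 olive chips.

244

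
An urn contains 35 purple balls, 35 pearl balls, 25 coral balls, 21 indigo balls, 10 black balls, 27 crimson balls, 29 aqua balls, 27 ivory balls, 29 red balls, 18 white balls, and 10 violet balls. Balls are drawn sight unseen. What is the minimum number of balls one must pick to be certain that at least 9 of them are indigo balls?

254

In the worst case for collecting indigo balls, every non-indigo ball comes out first.
There are 35 + 35 + 25 + 10 + 27 + 29 + 27 + 29 + 18 + 10 = 245 non-indigo balls altogether.
After those, each further ball must be indigo, so 245 + 9 = 254 draws guarantee 9 indigo balls.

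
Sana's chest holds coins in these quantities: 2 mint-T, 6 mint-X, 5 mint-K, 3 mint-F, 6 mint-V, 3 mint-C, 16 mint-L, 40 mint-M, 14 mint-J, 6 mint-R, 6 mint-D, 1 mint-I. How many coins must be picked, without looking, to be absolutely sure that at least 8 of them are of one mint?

Put each drawn coin into a box by mint. The largest draw with every box below 8 takes min(count, 7) from each mint; mints with fewer than 7 contribute all they have.
Σ min(cᵢ, 7) = 2 + 6 + 5 + 3 + 6 + 3 + 7 + 7 + 7 + 6 + 6 + 1 = 59.
Draw number 59 + 1 = 60 must push one box to 8.

60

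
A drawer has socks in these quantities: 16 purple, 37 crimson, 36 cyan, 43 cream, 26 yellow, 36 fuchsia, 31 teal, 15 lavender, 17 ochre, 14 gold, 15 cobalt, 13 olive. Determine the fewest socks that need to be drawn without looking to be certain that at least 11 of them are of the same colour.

121

Put each drawn sock into a box by colour. The largest draw with every box below 11 takes min(count, 10) from each colour.
Σ min(cᵢ, 10) = 10 + 10 + 10 + 10 + 10 + 10 + 10 + 10 + 10 + 10 + 10 + 10 = 120.
Draw number 120 + 1 = 121 must push one box to 11.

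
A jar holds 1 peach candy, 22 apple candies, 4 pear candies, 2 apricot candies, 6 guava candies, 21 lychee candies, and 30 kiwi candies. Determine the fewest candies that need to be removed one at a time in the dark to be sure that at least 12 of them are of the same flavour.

By pigeonhole, put each drawn candy into a box by flavour. The largest draw with every box below 12 takes min(count, 11) from each flavour; flavours with fewer than 11 contribute all they have.
Σ min(cᵢ, 11) = 1 + 11 + 4 + 2 + 6 + 11 + 11 = 46.
Draw number 46 + 1 = 47 must push one box to 12.

47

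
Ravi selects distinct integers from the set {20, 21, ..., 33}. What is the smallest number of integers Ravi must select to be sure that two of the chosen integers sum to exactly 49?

A set avoiding the sum 49 can contain at most one of each pair {x, 49−x}, plus the 4 elements whose complement lies outside the range.
The integers 25, …, 33 (9 of them) are such a set: any two sum to at least 25+26 = 51 > 49.
By the pigeonhole principle, any 10th integer completes one of the 5 pairs, so 10 choices force a sum of 49.

10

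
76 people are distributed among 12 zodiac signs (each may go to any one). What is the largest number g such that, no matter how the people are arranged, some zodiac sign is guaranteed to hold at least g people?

7

Pigeonhole: the 12 zodiac signs are the holes and the 76 people are the pigeons.
If every zodiac sign held at most 6 people, the total would be at most 12 × 6 = 72, which is less than 76.
So some zodiac sign holds at least ⌈76/12⌉ = 7 people.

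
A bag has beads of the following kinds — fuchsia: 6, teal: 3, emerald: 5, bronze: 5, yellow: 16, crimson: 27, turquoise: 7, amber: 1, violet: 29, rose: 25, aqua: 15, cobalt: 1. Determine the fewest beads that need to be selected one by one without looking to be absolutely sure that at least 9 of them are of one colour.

An adversary could hand out at most 8 beads per colour (7 colours run out sooner): 6 + 3 + 5 + 5 + 8 + 8 + 7 + 1 + 8 + 8 + 8 + 1 = 68 beads and still no colour has 9.
By the pigeonhole principle, one more bead lands in a colour already at 8, so 69 draws are enough and 68 are not.

69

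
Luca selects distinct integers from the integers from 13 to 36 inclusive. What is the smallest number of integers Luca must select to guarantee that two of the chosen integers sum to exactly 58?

Group the elements by complementary pair {x, 58−x}: {22,36}, {23,35}, {24,34}, …, giving 7 two-element pairs, the single value 29 (it cannot pair with itself since the integers are distinct), and 9 integers whose partner 58−x falls outside [13,36].
By pigeonhole, treating each of those 17 groups as a pigeonhole, one can pick one integer per group — 17 integers — with no two summing to 58.
The 18th integer lands in an occupied pair, forcing a sum of 58.

18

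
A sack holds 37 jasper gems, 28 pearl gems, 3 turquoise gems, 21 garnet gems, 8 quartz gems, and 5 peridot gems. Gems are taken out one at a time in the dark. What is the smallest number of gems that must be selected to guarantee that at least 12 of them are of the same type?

Put each drawn gem into a box by type. The largest draw with every box below 12 takes min(count, 11) from each type; types with fewer than 11 contribute all they have.
Σ min(cᵢ, 11) = 11 + 11 + 3 + 11 + 8 + 5 = 49.
Draw number 49 + 1 = 50 must push one box to 12.

50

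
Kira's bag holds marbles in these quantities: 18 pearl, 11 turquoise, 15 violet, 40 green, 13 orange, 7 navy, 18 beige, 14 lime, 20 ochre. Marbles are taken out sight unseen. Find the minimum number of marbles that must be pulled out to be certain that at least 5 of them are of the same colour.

Put each drawn marble into a box by colour. The largest draw with every box below 5 takes min(count, 4) from each colour.
Σ min(cᵢ, 4) = 4 + 4 + 4 + 4 + 4 + 4 + 4 + 4 + 4 = 36.
Draw number 36 + 1 = 37 must push one box to 5.

37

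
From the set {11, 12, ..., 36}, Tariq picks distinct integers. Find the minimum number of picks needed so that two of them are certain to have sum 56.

A set avoiding the sum 56 can contain at most one of each pair {x, 56−x}, plus the 10 elements whose complement lies outside the range or equal to its own complement.
The integers 11, …, 28 (18 of them) are such a set: any two sum to at least 11+12 = 23 and at most 27+28 = 55 < 56.
Any 19th integer completes one of the 8 pairs, so 19 choices force a sum of 56.

19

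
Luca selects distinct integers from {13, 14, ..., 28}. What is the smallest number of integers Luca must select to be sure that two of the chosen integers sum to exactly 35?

12

A set avoiding the sum 35 can contain at most one of each pair {x, 35−x}, plus the 6 elements whose complement lies outside the range.
The integers 18, …, 28 (11 of them) are such a set: any two sum to at least 18+19 = 37 > 35.
Any 12th integer completes one of the 5 pairs, so 12 choices force a sum of 35.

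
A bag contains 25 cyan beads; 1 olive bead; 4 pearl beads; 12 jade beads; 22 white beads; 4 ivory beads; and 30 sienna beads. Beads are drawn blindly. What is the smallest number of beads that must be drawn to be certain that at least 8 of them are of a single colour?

Put each drawn bead into a box by colour. The largest draw with every box below 8 takes min(count, 7) from each colour; colours with fewer than 7 contribute all they have.
Σ min(cᵢ, 7) = 7 + 1 + 4 + 7 + 7 + 4 + 7 = 37.
Draw number 37 + 1 = 38 must push one box to 8.

38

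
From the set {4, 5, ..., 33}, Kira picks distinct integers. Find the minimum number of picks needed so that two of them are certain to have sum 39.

17

Two chosen integers sum to 39 exactly when both halves of some pair {x, 39−x} with 6 ≤ x ≤ 39−x ≤ 33 are chosen — 14 such pairs.
The remaining 2 elements (those with no distinct partner in range) can never complete a 39-sum, so the worst case takes all of them and one from each pair: 2 + 14 = 16.
Pigeonhole: the 17th integer has to be the second member of some pair, so 16 + 1 = 17.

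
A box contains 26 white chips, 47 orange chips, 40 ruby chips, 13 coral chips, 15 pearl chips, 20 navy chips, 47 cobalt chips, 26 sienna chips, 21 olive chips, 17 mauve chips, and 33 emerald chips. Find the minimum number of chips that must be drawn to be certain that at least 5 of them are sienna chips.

In the worst case for collecting sienna chips, every non-sienna chip comes out first.
There are 26 + 47 + 40 + 13 + 15 + 20 + 47 + 21 + 17 + 33 = 279 non-sienna chips altogether.
After those, each further chip must be sienna, so 279 + 5 = 284 draws guarantee 5 sienna chips.

284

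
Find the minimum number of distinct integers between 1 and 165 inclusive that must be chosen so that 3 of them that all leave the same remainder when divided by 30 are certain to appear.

Pigeonhole: the 30 residue classes mod 30 are the pigeonholes.
With 60 integers one could put 2 in each residue class and have no class reach 3.
The 61st integer pushes some class to 3, so 30·2 + 1 = 61.

61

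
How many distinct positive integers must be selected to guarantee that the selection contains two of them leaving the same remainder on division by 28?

29

By pigeonhole, the 28 residue classes mod 28 are the pigeonholes.
With 28 integers one could put 1 in each residue class and have no class reach 2.
The 29th integer pushes some class to 2, so 28·1 + 1 = 29.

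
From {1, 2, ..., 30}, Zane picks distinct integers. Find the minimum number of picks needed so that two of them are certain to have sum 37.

19

Two chosen integers sum to 37 exactly when both halves of some pair {x, 37−x} with 7 ≤ x ≤ 37−x ≤ 30 are chosen — 12 such pairs.
The remaining 6 elements (those with no distinct partner in range) can never complete a 37-sum, so the worst case takes all of them and one from each pair: 6 + 12 = 18.
By pigeonhole, the 19th integer has to be the second member of some pair, so 18 + 1 = 19.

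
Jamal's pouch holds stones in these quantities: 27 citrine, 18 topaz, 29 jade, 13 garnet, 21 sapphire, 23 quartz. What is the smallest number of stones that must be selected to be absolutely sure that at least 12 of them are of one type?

67

An adversary could hand out at most 11 stones per type: 11 + 11 + 11 + 11 + 11 + 11 = 66 stones and still no type has 12.
By the pigeonhole principle, one more stone lands in a type already at 11, so 67 draws are enough and 66 are not.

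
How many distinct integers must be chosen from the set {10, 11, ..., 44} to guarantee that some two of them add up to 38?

A set avoiding the sum 38 can contain at most one of each pair {x, 38−x}, plus the 17 elements whose complement lies outside the range or equal to its own complement.
The integers 19, …, 44 (26 of them) are such a set: any two sum to at least 19+20 = 39 > 38.
By pigeonhole, any 27th integer completes one of the 9 pairs, so 27 choices force a sum of 38.

27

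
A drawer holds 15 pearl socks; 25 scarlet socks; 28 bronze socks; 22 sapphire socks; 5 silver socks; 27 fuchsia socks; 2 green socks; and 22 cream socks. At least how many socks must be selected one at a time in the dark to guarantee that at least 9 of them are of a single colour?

56

The 8 colours are the holes; the socks drawn are the pigeons.
To avoid 9 of any one colour, the worst case takes at most 8 of each colour, or every sock of a colour that has fewer than 8.
That gives 8 + 8 + 8 + 8 + 5 + 8 + 2 + 8 = 55 socks with no colour reaching 9.
The next sock forces some colour to 9, so 55 + 1 = 56.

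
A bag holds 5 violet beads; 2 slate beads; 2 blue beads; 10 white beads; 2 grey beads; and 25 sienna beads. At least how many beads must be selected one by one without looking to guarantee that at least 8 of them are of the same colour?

26

By the pigeonhole principle, put each drawn bead into a box by colour. The largest draw with every box below 8 takes min(count, 7) from each colour; colours with fewer than 7 contribute all they have.
Σ min(cᵢ, 7) = 5 + 2 + 2 + 7 + 2 + 7 = 25.
Draw number 25 + 1 = 26 must push one box to 8.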